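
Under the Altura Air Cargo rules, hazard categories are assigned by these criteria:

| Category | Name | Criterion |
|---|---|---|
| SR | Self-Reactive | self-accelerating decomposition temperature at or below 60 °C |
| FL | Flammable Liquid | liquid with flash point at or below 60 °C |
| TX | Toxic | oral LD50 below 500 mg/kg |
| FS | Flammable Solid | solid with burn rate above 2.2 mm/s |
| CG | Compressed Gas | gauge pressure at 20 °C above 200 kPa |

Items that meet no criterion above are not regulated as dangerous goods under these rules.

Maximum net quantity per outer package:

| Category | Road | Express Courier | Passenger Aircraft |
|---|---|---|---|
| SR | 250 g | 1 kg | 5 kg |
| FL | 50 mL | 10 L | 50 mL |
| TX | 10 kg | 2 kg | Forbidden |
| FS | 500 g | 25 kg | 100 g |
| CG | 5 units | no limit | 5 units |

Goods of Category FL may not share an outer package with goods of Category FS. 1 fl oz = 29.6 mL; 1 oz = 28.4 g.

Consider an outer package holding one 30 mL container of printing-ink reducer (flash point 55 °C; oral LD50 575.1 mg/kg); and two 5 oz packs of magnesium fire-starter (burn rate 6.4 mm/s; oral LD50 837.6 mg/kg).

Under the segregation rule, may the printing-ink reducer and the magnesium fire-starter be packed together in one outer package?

No

The printing-ink reducer has flash point 55 °C, which is ≤ 60 °C, so it is Category FL (Flammable Liquid).
Magnesium fire-starter: burn rate 6.4 mm/s > 2.2 mm/s → Category FS (Flammable Solid).
Category FL and Category FS may not share an outer package.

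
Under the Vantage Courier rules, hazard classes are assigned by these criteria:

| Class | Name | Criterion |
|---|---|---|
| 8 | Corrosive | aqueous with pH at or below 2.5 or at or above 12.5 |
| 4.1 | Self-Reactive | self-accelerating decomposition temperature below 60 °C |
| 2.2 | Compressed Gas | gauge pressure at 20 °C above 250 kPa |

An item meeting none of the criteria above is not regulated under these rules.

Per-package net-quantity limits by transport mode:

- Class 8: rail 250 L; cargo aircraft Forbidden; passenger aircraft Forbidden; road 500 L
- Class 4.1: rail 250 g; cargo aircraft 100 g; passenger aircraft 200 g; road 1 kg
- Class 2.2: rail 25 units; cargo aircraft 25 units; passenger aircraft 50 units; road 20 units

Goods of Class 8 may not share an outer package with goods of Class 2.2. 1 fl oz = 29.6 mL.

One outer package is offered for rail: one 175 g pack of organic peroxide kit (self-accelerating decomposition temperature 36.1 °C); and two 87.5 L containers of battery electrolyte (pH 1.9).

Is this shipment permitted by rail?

With self-accelerating decomposition temperature 36.1 °C (< 60 °C), the organic peroxide kit falls in Class 4.1.
Battery electrolyte: pH 1.9 ≤ 2.5 → Class 8 (Corrosive).
Class 8 quantity: two 87.5 L containers = 175 L.
175 L is within the rail limit of 250 L for Class 8.
Class 4.1 quantity: 175 g.
175 g is within the rail limit of 250 g for Class 4.1.
The segregation rule (Class 8 with Class 2.2) does not apply to Class 8 with Class 4.1.
Every hazard class is within its rail limit and no segregation rule is violated.

Yes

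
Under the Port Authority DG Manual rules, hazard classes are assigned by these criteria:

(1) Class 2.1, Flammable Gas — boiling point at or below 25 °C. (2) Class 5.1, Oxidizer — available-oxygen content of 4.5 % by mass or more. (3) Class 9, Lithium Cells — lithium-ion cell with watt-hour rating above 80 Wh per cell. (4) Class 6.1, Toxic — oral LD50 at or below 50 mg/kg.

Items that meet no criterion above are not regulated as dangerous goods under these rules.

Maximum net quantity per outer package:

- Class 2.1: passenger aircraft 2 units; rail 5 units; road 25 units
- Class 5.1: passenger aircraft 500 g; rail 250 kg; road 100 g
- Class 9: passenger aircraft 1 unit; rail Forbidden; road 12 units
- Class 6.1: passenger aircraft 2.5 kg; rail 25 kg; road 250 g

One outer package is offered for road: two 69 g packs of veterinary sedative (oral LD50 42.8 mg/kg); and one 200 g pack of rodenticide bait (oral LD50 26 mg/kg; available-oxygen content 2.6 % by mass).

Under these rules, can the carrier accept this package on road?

No

Oral LD50 42.8 mg/kg meets the Class 6.1 criterion (Toxic), so the veterinary sedative is Class 6.1.
Rodenticide bait: oral LD50 26 mg/kg ≤ 50 mg/kg → Class 6.1 (Toxic).
Class 6.1 net quantity: (two 69 g packs = 138 g) + 200 g = 338 g.
338 g exceeds the road limit of 250 g for Class 6.1.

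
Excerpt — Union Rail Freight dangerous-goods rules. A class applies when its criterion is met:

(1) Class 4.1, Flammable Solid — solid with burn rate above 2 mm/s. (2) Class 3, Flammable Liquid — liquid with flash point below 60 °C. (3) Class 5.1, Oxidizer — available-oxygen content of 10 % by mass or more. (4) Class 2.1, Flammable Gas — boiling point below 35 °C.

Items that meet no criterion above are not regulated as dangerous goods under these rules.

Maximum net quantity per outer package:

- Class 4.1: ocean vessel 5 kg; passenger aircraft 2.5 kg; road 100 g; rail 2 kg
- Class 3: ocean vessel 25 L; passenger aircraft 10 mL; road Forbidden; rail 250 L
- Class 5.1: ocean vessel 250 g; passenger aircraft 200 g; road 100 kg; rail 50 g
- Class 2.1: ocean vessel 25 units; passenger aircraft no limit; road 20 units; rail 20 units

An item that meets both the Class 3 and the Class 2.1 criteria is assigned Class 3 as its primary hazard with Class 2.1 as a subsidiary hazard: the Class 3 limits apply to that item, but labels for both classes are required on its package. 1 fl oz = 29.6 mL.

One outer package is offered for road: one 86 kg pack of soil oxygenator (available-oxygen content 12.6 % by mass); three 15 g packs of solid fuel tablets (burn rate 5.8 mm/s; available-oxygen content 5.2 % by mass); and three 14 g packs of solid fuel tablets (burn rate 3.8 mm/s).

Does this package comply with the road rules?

Yes

The soil oxygenator has available-oxygen content 12.6 % by mass, which is ≥ 10 % by mass, so it is Class 5.1 (Oxidizer).
Burn rate 5.8 mm/s meets the Class 4.1 criterion (Flammable Solid), so the solid fuel tablets are Class 4.1.
With burn rate 3.8 mm/s (> 2 mm/s), the solid fuel tablets fall in Class 4.1.
Class 5.1 quantity: 86 kg.
That is within the Class 5.1 road limit of 100 kg.
Class 4.1 net quantity: (three 15 g packs = 45 g) + (three 14 g packs = 42 g) = 87 g.
87 g is within the road limit of 100 g for Class 4.1.
Every hazard class is within its road limit and no segregation rule is violated.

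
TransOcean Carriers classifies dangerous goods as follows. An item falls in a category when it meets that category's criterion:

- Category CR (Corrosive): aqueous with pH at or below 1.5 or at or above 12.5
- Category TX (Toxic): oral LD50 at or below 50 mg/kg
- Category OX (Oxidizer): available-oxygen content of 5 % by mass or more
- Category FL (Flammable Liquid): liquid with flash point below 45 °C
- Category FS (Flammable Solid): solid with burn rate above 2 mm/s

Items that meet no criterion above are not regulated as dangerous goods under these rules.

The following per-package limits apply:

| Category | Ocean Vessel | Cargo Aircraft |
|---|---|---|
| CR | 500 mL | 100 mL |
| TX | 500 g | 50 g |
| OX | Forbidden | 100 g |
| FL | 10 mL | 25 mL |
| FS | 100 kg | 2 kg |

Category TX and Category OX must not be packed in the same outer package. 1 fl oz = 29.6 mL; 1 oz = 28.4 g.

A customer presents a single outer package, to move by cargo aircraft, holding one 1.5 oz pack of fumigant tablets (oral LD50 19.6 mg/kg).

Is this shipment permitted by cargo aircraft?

Yes

The fumigant tablets have oral LD50 19.6 mg/kg, which is ≤ 50 mg/kg, so they are Category TX (Toxic).
Category TX quantity: one 1.5 oz pack = 42.6 g.
That is within the Category TX cargo aircraft limit of 50 g.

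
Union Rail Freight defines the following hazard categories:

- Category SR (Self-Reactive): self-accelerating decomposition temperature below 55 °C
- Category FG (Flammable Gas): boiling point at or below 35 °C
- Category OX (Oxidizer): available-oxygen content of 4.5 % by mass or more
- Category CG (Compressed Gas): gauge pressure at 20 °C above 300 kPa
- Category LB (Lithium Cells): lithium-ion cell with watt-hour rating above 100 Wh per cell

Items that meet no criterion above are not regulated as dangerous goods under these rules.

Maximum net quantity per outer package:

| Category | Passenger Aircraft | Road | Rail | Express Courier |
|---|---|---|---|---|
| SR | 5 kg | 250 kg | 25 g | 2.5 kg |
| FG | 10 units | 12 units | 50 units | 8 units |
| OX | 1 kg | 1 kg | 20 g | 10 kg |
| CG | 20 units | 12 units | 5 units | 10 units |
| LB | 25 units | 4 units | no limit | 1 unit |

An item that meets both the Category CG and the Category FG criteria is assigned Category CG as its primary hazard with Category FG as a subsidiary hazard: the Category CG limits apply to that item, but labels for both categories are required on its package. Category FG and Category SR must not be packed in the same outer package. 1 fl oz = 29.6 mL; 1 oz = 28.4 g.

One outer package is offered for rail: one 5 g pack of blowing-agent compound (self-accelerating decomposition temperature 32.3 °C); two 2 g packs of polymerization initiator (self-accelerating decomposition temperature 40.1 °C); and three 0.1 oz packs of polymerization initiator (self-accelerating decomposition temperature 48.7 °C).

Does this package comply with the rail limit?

With self-accelerating decomposition temperature 32.3 °C (< 55 °C), the blowing-agent compound falls in Category SR.
Polymerization initiator: self-accelerating decomposition temperature 40.1 °C < 55 °C → Category SR (Self-Reactive).
Polymerization initiator: self-accelerating decomposition temperature 48.7 °C < 55 °C → Category SR (Self-Reactive).
Total Category SR: 5 g + (two 2 g packs = 4 g) + (three 0.1 oz packs = 8.52 g) = 17.52 g.
That is within the Category SR rail limit of 25 g.

Yes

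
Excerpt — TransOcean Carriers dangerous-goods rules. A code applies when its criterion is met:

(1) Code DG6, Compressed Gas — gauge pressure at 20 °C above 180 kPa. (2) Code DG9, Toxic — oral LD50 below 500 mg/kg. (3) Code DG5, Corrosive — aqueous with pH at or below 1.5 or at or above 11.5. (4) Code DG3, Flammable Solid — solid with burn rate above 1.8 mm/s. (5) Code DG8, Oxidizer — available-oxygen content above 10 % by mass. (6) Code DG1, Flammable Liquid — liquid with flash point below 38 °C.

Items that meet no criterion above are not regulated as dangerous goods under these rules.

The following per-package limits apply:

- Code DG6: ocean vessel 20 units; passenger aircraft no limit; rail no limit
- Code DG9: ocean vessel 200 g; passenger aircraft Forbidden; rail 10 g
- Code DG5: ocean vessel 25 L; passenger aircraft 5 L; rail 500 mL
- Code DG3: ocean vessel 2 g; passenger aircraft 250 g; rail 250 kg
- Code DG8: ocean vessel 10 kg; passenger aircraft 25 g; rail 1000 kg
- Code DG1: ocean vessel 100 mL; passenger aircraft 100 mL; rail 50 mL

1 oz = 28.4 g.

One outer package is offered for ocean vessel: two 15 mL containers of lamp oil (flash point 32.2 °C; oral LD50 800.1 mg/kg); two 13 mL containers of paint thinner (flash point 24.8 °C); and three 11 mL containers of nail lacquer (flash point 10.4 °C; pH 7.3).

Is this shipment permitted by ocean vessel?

With flash point 32.2 °C (< 38 °C), the lamp oil falls in Code DG1.
With flash point 24.8 °C (< 38 °C), the paint thinner falls in Code DG1.
Flash point 10.4 °C meets the Code DG1 criterion (Flammable Liquid), so the nail lacquer is Code DG1.
Code DG1 net quantity: (two 15 mL containers = 30 mL) + (two 13 mL containers = 26 mL) + (three 11 mL containers = 33 mL) = 89 mL.
89 mL ≤ 100 mL (ocean vessel limit, Code DG1) — within limit.

Yes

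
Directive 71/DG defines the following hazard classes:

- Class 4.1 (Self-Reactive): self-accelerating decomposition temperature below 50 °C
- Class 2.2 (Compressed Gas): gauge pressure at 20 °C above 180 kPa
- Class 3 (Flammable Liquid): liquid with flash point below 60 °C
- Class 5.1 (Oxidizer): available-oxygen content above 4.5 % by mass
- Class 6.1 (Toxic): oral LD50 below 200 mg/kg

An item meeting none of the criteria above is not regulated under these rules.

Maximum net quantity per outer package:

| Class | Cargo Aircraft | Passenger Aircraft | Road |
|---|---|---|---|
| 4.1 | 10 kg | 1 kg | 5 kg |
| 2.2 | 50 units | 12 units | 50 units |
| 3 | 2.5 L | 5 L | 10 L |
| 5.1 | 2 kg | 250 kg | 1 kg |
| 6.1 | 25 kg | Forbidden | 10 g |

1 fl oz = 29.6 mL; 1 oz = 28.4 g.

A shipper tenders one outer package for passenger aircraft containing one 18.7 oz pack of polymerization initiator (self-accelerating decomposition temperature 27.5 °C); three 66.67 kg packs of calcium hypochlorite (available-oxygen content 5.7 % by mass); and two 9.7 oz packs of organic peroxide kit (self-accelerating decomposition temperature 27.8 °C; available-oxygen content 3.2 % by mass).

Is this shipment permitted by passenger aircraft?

Polymerization initiator: self-accelerating decomposition temperature 27.5 °C < 50 °C → Class 4.1 (Self-Reactive).
The calcium hypochlorite has available-oxygen content 5.7 % by mass, which is > 4.5 % by mass, so it is Class 5.1 (Oxidizer).
The organic peroxide kit has self-accelerating decomposition temperature 27.8 °C, which is < 50 °C, so it is Class 4.1 (Self-Reactive).
Class 5.1 quantity: three 66.67 kg packs = 200.01 kg.
That is within the Class 5.1 passenger aircraft limit of 250 kg.
Class 4.1 net quantity: (one 18.7 oz pack = 531.08 g) + (two 9.7 oz packs = 550.96 g) = 1082.04 g.
1082.04 g > 1 kg (passenger aircraft limit, Class 4.1) — over the limit.

No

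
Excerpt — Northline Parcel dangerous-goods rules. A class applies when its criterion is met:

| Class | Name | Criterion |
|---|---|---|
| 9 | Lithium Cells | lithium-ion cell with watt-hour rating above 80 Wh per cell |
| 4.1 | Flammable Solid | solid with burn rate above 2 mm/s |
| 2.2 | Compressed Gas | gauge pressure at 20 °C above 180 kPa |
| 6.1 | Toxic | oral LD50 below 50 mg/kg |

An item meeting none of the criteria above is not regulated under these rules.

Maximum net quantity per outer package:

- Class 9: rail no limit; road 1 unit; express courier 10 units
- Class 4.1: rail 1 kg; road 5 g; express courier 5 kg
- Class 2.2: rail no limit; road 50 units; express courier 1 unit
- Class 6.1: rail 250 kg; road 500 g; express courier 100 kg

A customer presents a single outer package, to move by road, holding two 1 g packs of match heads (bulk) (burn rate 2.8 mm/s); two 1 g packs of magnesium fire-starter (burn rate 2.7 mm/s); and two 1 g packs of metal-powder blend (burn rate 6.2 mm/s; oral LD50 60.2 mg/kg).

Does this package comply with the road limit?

No

Match heads (bulk): burn rate 2.8 mm/s > 2 mm/s → Class 4.1 (Flammable Solid).
Magnesium fire-starter: burn rate 2.7 mm/s > 2 mm/s → Class 4.1 (Flammable Solid).
The metal-powder blend has burn rate 6.2 mm/s, which is > 2 mm/s, so it is Class 4.1 (Flammable Solid).
Total Class 4.1: (two 1 g packs = 2 g) + (two 1 g packs = 2 g) + (two 1 g packs = 2 g) = 6 g.
6 g exceeds the road limit of 5 g for Class 4.1.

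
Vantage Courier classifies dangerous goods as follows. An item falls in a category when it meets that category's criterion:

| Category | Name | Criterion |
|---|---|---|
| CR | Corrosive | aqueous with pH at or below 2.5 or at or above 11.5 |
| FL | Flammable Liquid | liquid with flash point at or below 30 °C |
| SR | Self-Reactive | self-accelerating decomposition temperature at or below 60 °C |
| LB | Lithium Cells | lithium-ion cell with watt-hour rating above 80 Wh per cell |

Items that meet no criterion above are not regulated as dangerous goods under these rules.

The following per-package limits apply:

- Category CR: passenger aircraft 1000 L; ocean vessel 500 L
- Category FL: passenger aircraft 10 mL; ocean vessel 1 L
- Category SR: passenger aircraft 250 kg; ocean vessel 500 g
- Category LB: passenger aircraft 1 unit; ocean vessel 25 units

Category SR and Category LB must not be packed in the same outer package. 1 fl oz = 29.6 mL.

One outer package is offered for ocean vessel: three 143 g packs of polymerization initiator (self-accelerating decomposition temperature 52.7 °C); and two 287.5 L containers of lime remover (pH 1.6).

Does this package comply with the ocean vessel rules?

With self-accelerating decomposition temperature 52.7 °C (≤ 60 °C), the polymerization initiator falls in Category SR.
pH 1.6 meets the Category CR criterion (Corrosive), so the lime remover is Category CR.
Category CR quantity: two 287.5 L containers = 575 L.
575 L > 500 L (ocean vessel limit, Category CR) — over the limit.
Category SR quantity: three 143 g packs = 429 g.
That is within the Category SR ocean vessel limit of 500 g.
The segregation rule (Category SR with Category LB) does not apply to Category CR with Category SR.

No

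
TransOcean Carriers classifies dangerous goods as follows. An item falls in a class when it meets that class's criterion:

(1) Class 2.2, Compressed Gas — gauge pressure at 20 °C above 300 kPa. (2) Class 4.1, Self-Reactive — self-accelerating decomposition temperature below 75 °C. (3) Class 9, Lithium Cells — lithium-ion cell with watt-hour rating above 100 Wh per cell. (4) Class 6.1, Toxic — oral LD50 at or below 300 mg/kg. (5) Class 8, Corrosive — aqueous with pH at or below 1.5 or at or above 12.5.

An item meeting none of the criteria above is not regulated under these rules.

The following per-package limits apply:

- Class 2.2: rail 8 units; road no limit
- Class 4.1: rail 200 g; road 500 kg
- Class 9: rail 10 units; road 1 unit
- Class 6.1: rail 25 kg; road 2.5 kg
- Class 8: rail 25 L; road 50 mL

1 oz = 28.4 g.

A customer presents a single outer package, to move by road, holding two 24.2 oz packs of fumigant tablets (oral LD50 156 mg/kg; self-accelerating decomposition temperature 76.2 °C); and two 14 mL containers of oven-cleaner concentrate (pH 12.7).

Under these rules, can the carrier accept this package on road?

Fumigant tablets: oral LD50 156 mg/kg ≤ 300 mg/kg → Class 6.1 (Toxic).
The oven-cleaner concentrate has pH 12.7, which is ≥ 12.5, so it is Class 8 (Corrosive).
Class 6.1 quantity: two 24.2 oz packs = 1374.56 g.
That is within the Class 6.1 road limit of 2.5 kg.
Class 8 quantity: two 14 mL containers = 28 mL.
That is within the Class 8 road limit of 50 mL.
Every hazard class is within its road limit and no segregation rule is violated.

Yes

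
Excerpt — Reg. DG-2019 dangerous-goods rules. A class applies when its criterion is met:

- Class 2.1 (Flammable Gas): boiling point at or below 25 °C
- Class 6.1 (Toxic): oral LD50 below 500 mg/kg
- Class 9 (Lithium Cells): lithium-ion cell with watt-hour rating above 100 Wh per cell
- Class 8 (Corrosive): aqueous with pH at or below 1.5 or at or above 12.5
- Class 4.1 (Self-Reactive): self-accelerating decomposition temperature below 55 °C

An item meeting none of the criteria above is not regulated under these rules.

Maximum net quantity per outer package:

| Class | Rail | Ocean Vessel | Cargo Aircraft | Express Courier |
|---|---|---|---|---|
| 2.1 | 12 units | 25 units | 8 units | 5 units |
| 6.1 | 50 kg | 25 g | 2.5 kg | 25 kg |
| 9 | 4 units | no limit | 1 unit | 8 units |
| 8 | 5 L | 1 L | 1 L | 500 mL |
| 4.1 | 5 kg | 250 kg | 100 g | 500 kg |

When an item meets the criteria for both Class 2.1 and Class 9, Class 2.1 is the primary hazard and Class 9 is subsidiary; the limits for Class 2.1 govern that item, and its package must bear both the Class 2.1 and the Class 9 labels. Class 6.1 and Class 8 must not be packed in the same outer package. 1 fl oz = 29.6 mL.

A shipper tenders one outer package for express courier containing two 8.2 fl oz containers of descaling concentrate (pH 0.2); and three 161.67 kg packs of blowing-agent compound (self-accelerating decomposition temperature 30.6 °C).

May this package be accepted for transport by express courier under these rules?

Descaling concentrate: pH 0.2 ≤ 1.5 → Class 8 (Corrosive).
The blowing-agent compound has self-accelerating decomposition temperature 30.6 °C, which is < 55 °C, so it is Class 4.1 (Self-Reactive).
Class 8 quantity: two 8.2 fl oz containers = 485.44 mL.
485.44 mL is within the express courier limit of 500 mL for Class 8.
Class 4.1 quantity: three 161.67 kg packs = 485.01 kg.
485.01 kg is within the express courier limit of 500 kg for Class 4.1.
The segregation rule (Class 6.1 with Class 8) does not apply to Class 8 with Class 4.1.
Every hazard class is within its express courier limit and no segregation rule is violated.

Yes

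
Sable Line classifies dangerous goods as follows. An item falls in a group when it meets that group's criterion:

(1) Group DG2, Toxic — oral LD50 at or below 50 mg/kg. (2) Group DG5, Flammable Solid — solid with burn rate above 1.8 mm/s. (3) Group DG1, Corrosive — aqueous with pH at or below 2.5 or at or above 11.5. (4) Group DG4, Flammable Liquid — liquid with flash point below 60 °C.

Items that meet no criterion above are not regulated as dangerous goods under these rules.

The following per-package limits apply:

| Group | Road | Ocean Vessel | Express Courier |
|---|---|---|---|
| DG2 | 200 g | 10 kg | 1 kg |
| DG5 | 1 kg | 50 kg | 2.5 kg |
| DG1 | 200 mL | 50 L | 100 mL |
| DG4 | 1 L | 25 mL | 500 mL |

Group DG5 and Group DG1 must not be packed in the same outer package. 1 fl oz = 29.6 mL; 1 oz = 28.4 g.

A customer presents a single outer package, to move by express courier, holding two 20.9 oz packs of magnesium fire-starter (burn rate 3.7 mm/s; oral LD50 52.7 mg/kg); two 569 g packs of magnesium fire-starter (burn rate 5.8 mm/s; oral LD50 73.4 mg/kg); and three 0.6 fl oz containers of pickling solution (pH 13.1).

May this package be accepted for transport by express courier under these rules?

Burn rate 3.7 mm/s meets the Group DG5 criterion (Flammable Solid), so the magnesium fire-starter is Group DG5.
Burn rate 5.8 mm/s meets the Group DG5 criterion (Flammable Solid), so the magnesium fire-starter is Group DG5.
The pickling solution has pH 13.1, which is ≥ 11.5, so it is Group DG1 (Corrosive).
Total Group DG5: (two 20.9 oz packs = 1187.12 g) + (two 569 g packs = 1.138 kg) = 2325.12 g.
That is within the Group DG5 express courier limit of 2.5 kg.
Group DG1 quantity: three 0.6 fl oz containers = 53.28 mL.
53.28 mL ≤ 100 mL (express courier limit, Group DG1) — within limit.
Group DG5 and Group DG1 may not share an outer package.

No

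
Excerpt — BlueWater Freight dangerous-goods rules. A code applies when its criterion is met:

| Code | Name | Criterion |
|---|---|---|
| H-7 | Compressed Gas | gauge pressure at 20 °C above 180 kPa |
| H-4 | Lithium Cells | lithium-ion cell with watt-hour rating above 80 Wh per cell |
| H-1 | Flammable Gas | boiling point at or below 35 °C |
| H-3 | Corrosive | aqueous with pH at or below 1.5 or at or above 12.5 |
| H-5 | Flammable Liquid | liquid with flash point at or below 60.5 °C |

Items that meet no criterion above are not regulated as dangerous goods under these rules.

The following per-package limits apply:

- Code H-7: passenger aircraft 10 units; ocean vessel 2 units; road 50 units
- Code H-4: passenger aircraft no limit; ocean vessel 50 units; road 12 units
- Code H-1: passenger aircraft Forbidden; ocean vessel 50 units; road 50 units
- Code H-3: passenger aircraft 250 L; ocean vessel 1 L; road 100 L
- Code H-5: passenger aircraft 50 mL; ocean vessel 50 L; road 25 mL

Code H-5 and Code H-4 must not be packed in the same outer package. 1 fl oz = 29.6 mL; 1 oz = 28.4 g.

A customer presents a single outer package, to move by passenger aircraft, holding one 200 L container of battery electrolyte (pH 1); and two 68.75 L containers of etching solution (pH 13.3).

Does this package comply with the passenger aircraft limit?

Battery electrolyte: pH 1 ≤ 1.5 → Code H-3 (Corrosive).
Etching solution: pH 13.3 ≥ 12.5 → Code H-3 (Corrosive).
Code H-3 net quantity: 200 L + (two 68.75 L containers = 137.5 L) = 337.5 L.
337.5 L > 250 L (passenger aircraft limit, Code H-3) — over the limit.

No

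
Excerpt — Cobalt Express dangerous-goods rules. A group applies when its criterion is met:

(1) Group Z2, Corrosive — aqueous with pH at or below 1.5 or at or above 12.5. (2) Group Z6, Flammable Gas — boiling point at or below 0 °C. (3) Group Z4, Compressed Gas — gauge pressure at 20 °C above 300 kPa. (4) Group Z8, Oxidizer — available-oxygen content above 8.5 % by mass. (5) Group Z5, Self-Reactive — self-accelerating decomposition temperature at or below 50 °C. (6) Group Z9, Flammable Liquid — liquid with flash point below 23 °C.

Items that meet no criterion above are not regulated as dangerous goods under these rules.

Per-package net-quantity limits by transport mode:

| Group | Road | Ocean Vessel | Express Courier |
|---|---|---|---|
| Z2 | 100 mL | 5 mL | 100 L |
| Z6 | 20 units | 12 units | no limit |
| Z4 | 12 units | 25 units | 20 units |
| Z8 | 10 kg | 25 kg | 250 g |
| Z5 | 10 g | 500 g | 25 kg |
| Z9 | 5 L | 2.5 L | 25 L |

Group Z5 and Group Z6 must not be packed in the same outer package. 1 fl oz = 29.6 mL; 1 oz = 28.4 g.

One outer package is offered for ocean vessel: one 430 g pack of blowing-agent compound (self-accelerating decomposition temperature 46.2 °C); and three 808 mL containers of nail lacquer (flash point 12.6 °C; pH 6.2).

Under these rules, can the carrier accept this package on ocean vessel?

The blowing-agent compound has self-accelerating decomposition temperature 46.2 °C, which is ≤ 50 °C, so it is Group Z5 (Self-Reactive).
The nail lacquer has flash point 12.6 °C, which is < 23 °C, so it is Group Z9 (Flammable Liquid).
Group Z9 quantity: three 808 mL containers = 2.424 L.
2.424 L ≤ 2.5 L (ocean vessel limit, Group Z9) — within limit.
Group Z5 quantity: 430 g.
430 g is within the ocean vessel limit of 500 g for Group Z5.
The segregation rule (Group Z5 with Group Z6) does not apply to Group Z9 with Group Z5.
Every hazard group is within its ocean vessel limit and no segregation rule is violated.

Yes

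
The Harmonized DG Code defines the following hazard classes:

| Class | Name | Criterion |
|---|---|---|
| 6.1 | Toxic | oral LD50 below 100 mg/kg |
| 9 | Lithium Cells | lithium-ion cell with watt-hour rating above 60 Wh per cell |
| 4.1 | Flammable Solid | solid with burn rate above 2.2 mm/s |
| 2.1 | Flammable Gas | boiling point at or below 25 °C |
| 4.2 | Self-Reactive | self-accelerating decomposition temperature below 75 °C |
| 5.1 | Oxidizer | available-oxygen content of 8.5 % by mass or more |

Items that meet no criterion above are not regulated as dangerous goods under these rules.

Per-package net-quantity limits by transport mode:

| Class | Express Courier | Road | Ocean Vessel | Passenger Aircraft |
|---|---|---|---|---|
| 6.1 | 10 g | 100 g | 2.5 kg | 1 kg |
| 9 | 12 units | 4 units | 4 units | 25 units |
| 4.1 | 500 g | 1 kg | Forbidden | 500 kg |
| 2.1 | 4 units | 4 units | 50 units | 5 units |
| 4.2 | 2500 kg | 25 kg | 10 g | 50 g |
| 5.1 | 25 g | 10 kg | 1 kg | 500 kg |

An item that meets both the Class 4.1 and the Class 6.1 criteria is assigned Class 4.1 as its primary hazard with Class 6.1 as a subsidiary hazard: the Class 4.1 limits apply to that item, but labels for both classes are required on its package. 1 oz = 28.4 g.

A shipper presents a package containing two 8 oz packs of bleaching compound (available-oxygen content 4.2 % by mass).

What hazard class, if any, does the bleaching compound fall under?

available-oxygen content 4.2 % by mass is not above 8.5 % by mass, so Class 5.1 does not apply.
No criterion is met, so the item is not regulated.

Not regulated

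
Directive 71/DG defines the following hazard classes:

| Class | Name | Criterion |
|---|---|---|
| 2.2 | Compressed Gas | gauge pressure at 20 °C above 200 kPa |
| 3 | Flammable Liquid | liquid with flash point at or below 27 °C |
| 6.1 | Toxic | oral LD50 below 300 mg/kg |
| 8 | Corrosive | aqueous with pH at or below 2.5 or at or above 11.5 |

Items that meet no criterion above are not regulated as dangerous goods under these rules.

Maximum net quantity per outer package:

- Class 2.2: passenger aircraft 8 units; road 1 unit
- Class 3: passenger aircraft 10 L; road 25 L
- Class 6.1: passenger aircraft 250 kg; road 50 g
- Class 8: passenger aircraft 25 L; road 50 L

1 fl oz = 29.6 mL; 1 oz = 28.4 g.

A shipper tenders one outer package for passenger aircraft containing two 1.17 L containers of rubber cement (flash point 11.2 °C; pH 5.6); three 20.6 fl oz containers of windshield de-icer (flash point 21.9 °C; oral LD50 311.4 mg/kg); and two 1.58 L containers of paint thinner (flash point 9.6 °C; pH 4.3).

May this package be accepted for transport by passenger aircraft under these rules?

With flash point 11.2 °C (≤ 27 °C), the rubber cement falls in Class 3.
The windshield de-icer has flash point 21.9 °C, which is ≤ 27 °C, so it is Class 3 (Flammable Liquid).
Paint thinner: flash point 9.6 °C ≤ 27 °C → Class 3 (Flammable Liquid).
Total Class 3: (two 1.17 L containers = 2.34 L) + (three 20.6 fl oz containers = 1829.28 mL) + (two 1.58 L containers = 3.16 L) = 7329.28 mL.
That is within the Class 3 passenger aircraft limit of 10 L.

Yes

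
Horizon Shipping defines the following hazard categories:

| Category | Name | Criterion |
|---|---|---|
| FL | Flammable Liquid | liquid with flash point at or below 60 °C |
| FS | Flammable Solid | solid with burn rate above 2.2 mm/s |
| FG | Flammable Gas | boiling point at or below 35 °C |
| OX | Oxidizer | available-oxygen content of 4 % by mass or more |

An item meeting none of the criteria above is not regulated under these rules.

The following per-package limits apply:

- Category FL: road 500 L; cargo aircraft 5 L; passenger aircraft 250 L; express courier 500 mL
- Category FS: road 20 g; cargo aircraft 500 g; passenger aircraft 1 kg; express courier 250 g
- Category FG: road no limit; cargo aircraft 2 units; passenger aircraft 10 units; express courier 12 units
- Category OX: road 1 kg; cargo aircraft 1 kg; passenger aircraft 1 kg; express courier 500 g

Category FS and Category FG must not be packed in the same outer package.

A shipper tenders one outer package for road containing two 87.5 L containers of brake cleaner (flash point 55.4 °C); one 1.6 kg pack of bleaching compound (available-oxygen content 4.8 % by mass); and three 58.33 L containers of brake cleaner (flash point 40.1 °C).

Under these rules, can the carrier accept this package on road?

Brake cleaner: flash point 55.4 °C ≤ 60 °C → Category FL (Flammable Liquid).
Available-oxygen content 4.8 % by mass meets the Category OX criterion (Oxidizer), so the bleaching compound is Category OX.
Brake cleaner: flash point 40.1 °C ≤ 60 °C → Category FL (Flammable Liquid).
Category OX quantity: 1.6 kg.
1.6 kg exceeds the road limit of 1 kg for Category OX.
Category FL net quantity: (two 87.5 L containers = 175 L) + (three 58.33 L containers = 174.99 L) = 349.99 L.
That is within the Category FL road limit of 500 L.
The segregation rule (Category FS with Category FG) does not apply to Category OX with Category FL.

No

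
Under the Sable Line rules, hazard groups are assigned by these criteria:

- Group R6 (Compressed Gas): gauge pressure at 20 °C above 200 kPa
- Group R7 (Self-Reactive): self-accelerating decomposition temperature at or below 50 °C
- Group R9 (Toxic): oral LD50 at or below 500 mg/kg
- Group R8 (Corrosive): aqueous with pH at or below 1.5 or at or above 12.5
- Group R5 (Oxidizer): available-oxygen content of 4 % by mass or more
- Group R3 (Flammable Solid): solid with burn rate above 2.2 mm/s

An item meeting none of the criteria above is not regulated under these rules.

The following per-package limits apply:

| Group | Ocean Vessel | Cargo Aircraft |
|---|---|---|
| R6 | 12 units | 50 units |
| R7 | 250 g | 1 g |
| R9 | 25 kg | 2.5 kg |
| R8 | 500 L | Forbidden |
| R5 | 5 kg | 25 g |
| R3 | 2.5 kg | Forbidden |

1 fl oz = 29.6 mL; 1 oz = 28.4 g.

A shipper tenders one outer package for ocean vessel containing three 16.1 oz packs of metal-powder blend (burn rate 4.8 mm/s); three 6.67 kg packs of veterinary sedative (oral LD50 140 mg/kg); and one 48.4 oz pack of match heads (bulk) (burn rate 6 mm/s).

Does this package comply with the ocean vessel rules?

The metal-powder blend has burn rate 4.8 mm/s, which is > 2.2 mm/s, so it is Group R3 (Flammable Solid).
Oral LD50 140 mg/kg meets the Group R9 criterion (Toxic), so the veterinary sedative is Group R9.
Match heads (bulk): burn rate 6 mm/s > 2.2 mm/s → Group R3 (Flammable Solid).
Total Group R3: (three 16.1 oz packs = 1371.72 g) + (one 48.4 oz pack = 1374.56 g) = 2746.28 g.
2746.28 g exceeds the ocean vessel limit of 2.5 kg for Group R3.
Group R9 quantity: three 6.67 kg packs = 20.01 kg.
20.01 kg is within the ocean vessel limit of 25 kg for Group R9.

No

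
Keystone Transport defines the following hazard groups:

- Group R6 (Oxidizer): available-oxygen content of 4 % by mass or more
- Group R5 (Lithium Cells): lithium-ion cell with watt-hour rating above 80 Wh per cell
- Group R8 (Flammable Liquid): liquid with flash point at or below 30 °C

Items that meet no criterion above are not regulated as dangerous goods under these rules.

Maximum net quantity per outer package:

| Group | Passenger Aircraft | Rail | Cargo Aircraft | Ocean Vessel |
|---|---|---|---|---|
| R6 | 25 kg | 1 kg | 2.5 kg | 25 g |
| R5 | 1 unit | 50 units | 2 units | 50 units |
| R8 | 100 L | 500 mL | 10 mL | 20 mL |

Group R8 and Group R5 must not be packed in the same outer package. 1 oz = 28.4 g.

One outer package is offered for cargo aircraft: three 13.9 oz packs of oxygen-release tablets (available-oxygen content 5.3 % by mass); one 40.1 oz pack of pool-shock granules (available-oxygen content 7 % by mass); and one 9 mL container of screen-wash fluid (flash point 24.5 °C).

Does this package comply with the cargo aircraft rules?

Oxygen-release tablets: available-oxygen content 5.3 % by mass ≥ 4 % by mass → Group R6 (Oxidizer).
With available-oxygen content 7 % by mass (≥ 4 % by mass), the pool-shock granules fall in Group R6.
Screen-wash fluid: flash point 24.5 °C ≤ 30 °C → Group R8 (Flammable Liquid).
Group R8 quantity: 9 mL.
That is within the Group R8 cargo aircraft limit of 10 mL.
Group R6 net quantity: (three 13.9 oz packs = 1184.28 g) + (one 40.1 oz pack = 1138.84 g) = 2323.12 g.
2323.12 g ≤ 2.5 kg (cargo aircraft limit, Group R6) — within limit.
The segregation rule (Group R8 with Group R5) does not apply to Group R8 with Group R6.
Every hazard group is within its cargo aircraft limit and no segregation rule is violated.

Yes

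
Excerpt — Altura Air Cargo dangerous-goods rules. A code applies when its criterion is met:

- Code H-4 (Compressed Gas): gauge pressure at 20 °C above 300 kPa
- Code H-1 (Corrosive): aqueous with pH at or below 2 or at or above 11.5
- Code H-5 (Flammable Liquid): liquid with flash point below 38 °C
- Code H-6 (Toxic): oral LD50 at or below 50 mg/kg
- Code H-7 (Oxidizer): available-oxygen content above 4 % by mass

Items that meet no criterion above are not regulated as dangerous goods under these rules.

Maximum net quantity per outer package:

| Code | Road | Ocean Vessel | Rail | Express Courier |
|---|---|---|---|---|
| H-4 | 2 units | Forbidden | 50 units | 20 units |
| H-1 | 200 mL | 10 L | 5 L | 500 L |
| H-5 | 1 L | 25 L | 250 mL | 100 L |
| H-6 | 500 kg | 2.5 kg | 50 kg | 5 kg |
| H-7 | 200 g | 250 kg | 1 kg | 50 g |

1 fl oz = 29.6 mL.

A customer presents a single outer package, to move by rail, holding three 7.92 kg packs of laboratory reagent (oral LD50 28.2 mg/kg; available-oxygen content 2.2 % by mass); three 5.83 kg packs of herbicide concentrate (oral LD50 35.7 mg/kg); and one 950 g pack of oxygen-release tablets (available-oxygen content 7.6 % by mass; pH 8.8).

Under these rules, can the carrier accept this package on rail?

Laboratory reagent: oral LD50 28.2 mg/kg ≤ 50 mg/kg → Code H-6 (Toxic).
Oral LD50 35.7 mg/kg meets the Code H-6 criterion (Toxic), so the herbicide concentrate is Code H-6.
With available-oxygen content 7.6 % by mass (> 4 % by mass), the oxygen-release tablets fall in Code H-7.
Total Code H-6: (three 7.92 kg packs = 23.76 kg) + (three 5.83 kg packs = 17.49 kg) = 41.25 kg.
41.25 kg ≤ 50 kg (rail limit, Code H-6) — within limit.
Code H-7 quantity: 950 g.
950 g is within the rail limit of 1 kg for Code H-7.
Every hazard code is within its rail limit and no segregation rule is violated.

Yes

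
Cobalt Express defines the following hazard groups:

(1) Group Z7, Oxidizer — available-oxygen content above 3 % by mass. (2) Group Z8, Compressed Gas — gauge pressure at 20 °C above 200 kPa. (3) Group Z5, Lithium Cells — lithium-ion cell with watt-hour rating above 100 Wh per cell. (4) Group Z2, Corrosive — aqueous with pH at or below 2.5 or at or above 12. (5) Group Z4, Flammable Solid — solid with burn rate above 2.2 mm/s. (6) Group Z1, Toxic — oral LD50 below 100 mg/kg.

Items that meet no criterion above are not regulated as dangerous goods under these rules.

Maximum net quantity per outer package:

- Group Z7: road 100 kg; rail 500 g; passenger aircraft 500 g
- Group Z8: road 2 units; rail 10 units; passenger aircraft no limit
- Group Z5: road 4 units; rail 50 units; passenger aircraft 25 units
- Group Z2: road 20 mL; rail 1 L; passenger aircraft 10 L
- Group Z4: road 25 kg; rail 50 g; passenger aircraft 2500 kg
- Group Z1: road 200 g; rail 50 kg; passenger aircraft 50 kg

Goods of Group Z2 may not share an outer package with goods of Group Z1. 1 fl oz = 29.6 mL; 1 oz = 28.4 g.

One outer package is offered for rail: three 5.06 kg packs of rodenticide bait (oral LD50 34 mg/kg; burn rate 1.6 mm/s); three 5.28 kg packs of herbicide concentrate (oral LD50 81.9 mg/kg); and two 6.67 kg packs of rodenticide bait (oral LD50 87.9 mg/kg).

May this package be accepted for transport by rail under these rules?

Yes

Rodenticide bait: oral LD50 34 mg/kg < 100 mg/kg → Group Z1 (Toxic).
Herbicide concentrate: oral LD50 81.9 mg/kg < 100 mg/kg → Group Z1 (Toxic).
Rodenticide bait: oral LD50 87.9 mg/kg < 100 mg/kg → Group Z1 (Toxic).
Group Z1 net quantity: (three 5.06 kg packs = 15.18 kg) + (three 5.28 kg packs = 15.84 kg) + (two 6.67 kg packs = 13.34 kg) = 44.36 kg.
44.36 kg ≤ 50 kg (rail limit, Group Z1) — within limit.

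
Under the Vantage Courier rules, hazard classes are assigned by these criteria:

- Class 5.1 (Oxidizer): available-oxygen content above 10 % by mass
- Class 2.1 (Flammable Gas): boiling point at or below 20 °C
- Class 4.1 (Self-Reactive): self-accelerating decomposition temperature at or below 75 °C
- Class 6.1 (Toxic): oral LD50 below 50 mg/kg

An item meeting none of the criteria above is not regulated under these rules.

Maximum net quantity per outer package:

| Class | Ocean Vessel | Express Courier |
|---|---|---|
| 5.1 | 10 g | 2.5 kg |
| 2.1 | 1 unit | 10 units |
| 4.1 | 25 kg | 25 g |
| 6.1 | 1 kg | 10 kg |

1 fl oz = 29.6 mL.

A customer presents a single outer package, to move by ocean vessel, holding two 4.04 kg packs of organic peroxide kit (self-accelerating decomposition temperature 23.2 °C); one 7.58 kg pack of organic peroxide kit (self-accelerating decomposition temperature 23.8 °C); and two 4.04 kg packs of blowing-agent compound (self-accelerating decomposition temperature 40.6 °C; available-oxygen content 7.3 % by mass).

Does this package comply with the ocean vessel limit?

With self-accelerating decomposition temperature 23.2 °C (≤ 75 °C), the organic peroxide kit falls in Class 4.1.
Self-accelerating decomposition temperature 23.8 °C meets the Class 4.1 criterion (Self-Reactive), so the organic peroxide kit is Class 4.1.
Blowing-agent compound: self-accelerating decomposition temperature 40.6 °C ≤ 75 °C → Class 4.1 (Self-Reactive).
Class 4.1 net quantity: (two 4.04 kg packs = 8.08 kg) + 7.58 kg + (two 4.04 kg packs = 8.08 kg) = 23.74 kg.
23.74 kg is within the ocean vessel limit of 25 kg for Class 4.1.

Yes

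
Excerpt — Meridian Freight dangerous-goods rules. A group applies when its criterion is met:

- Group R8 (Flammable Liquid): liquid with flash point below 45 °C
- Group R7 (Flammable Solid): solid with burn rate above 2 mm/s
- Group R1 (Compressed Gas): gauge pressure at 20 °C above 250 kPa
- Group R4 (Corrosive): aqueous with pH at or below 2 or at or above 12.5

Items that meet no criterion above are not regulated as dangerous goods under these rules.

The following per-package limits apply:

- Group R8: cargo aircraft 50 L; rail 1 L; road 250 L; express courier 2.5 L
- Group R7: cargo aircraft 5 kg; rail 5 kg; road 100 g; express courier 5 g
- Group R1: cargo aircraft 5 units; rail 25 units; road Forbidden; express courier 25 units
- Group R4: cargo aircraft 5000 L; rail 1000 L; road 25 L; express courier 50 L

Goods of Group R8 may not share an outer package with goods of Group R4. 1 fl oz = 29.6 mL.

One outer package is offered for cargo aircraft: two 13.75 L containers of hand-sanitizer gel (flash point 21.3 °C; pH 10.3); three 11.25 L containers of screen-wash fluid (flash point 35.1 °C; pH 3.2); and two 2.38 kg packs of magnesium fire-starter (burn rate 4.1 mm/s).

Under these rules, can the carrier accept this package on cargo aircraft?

No

The hand-sanitizer gel has flash point 21.3 °C, which is < 45 °C, so it is Group R8 (Flammable Liquid).
Screen-wash fluid: flash point 35.1 °C < 45 °C → Group R8 (Flammable Liquid).
Magnesium fire-starter: burn rate 4.1 mm/s > 2 mm/s → Group R7 (Flammable Solid).
Group R8 net quantity: (two 13.75 L containers = 27.5 L) + (three 11.25 L containers = 33.75 L) = 61.25 L.
61.25 L > 50 L (cargo aircraft limit, Group R8) — over the limit.
Group R7 quantity: two 2.38 kg packs = 4.76 kg.
4.76 kg ≤ 5 kg (cargo aircraft limit, Group R7) — within limit.
The segregation rule (Group R8 with Group R4) does not apply to Group R8 with Group R7.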